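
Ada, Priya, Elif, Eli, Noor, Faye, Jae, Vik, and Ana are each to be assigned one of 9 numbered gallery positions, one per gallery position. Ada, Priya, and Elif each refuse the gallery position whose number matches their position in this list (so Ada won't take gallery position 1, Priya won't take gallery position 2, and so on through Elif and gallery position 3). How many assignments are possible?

256320

Let Aᵢ (for i ∈ {1, 2, 3}) be the placements that put person i in their forbidden gallery position. Any j of these fix j positions, leaving (9−j)! ways to fill the rest, and there are C(3,j) ways to pick which j.
By inclusion–exclusion, the number of valid placements is Σ_{j=0}^{3} (−1)^j C(3,j)·(9−j)!.
Computing: 362880 − 120960 + 15120 − 720 = 256320.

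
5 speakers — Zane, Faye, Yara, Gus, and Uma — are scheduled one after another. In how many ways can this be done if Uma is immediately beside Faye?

Place the 3 others and the Uma-Faye pair as 4 objects in a line; the pair has 2 internal arrangements.
So the count is 2·(4)! = 48.

48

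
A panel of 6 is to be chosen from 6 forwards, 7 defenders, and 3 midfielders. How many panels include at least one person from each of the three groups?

Total 6-person selections from all 16: C(16,6) = 8008.
Subtract selections that omit an entire group: no forwards → C(10,6) = 210; no defenders → C(9,6) = 84; no midfielders → C(13,6) = 1716.
Add back selections omitting two groups (i.e. drawn from a single group): C(6,6) + C(7,6) + C(3,6) = 8.
By inclusion–exclusion: 8008 − 2010 + 8 = 6006.

6006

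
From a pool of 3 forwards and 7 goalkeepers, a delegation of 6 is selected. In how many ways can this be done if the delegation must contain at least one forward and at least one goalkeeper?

With no constraint there are C(10,6) = 210 possible selections.
Subtract selections that omit an entire group: no forwards → C(7,6) = 7; no goalkeepers → C(3,6) = 0.
Both groups omitted at once is impossible, so 210 − 7 = 203.

203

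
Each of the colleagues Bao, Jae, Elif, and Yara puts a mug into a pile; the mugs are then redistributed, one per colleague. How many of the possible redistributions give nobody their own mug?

9

Count assignments avoiding every fixed point. For any j of the 4 colleagues fixed to their own mug, the other 4−j can be arranged in (4−j)! ways.
By inclusion–exclusion this is Σ_{j=0}^{4} (−1)^j C(4,j)·(4−j)!.
Computing: 24 − 24 + 12 − 4 + 1 = 9.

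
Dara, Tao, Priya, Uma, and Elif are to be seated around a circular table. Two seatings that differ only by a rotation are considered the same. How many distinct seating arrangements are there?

Fix one person's seat to break rotational symmetry; the remaining 4 people can be arranged in (4)! = 24 ways.

24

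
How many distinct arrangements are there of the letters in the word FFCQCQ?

90

FFCQCQ has 6 letters with C appearing twice, F appearing twice, and Q appearing twice.
So there are 6! / (2!·2!·2!) = 90 distinguishable arrangements.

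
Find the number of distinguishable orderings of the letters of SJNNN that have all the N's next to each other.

Treat the 3 copies of N as a single block. The multiset to arrange is then {NNN, J, S}, 3 items in all.
All 3 items are distinct, so there are (3)! = 6 arrangements.

6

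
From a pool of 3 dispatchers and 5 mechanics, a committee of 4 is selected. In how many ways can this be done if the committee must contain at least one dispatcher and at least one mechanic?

With no constraint there are C(8,4) = 70 possible selections.
Subtract selections that omit an entire group: no dispatchers → C(5,4) = 5; no mechanics → C(3,4) = 0.
Both groups omitted at once is impossible, so 70 − 5 = 65.

65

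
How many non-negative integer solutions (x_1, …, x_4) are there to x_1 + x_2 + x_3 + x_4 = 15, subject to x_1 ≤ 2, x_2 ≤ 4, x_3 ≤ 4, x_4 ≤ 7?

Ignoring the caps, the number of non-negative solutions to x_1+…+x_4 = 15 is C(18,3) = 816.
Subtract solutions that violate a single cap (substitute x_i' = x_i − (cap_i+1)): x_1 ≥ 3 gives C(15,3) = 455; x_2 ≥ 5 gives C(13,3) = 286; x_3 ≥ 5 gives C(13,3) = 286; x_4 ≥ 8 gives C(10,3) = 120. Together 1147.
Add back pairs where two caps are both exceeded: 120 + 120 + 35 + 56 + 10 + 10 = 351.
Subtract triples: 10 + 0 + 0 + 0 = 10.
By inclusion–exclusion the count is 816 − 1147 + 351 − 10 = 10.

10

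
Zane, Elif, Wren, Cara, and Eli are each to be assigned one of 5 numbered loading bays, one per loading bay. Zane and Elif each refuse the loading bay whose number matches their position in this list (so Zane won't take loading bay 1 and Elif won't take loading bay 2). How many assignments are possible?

Let Aᵢ (for i ∈ {1, 2}) be the placements that put person i in their forbidden loading bay. Any j of these fix j positions, leaving (5−j)! ways to fill the rest, and there are C(2,j) ways to pick which j.
By inclusion–exclusion, the number of valid placements is Σ_{j=0}^{2} (−1)^j C(2,j)·(5−j)!.
Computing: 120 − 48 + 6 = 78.

78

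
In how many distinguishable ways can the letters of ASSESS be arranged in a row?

30

Letter multiplicities in ASSESS: A×1, E×1, S×4.
So there are 6! / (4!) = 30 distinguishable arrangements.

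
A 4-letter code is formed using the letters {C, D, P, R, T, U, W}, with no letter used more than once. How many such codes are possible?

840

With no repetition, fill the 4 letters in order: 7 choices, then 6, down to 4.
7 × 6 × 5 × 4 = 840.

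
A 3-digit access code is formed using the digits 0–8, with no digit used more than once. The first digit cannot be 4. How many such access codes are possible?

The first digit has 9−1 = 8 choices (anything except 4).
The remaining 2 digits are filled from the other 8 symbols without repetition: 8 × 7 = 56.
Total: 8 × 56 = 448.

448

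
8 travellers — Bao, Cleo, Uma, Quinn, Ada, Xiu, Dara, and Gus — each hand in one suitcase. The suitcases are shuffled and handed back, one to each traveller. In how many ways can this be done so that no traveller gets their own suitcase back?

Let Aᵢ be the assignments in which traveller i gets their own suitcase. We want the size of the complement of A₁∪…∪A_8.
By inclusion–exclusion this is Σ_{j=0}^{8} (−1)^j C(8,j)·(8−j)!.
Computing: 40320 − 40320 + 20160 − 6720 + 1680 − 336 + 56 − 8 + 1 = 14833.

14833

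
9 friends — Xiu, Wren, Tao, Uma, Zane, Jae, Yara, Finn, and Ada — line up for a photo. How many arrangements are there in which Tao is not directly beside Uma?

282240

Of the 9! = 362880 arrangements, those with Tao and Uma adjacent number 2 × 8! = 80640 (treat the pair as a block with 2 internal orders).
So 362880 − 80640 = 282240 arrangements keep them apart.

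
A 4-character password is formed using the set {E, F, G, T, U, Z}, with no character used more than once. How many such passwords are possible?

This is a permutation of 4 out of 6: P(6,4) = 6!/2!.
6 × 5 × 4 × 3 = 360.

360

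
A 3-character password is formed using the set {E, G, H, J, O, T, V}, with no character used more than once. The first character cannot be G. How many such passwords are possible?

The first character has 7−1 = 6 choices (anything except G).
The remaining 2 characters are filled from the other 6 symbols without repetition: 6 × 5 = 30.
Total: 6 × 30 = 180.

180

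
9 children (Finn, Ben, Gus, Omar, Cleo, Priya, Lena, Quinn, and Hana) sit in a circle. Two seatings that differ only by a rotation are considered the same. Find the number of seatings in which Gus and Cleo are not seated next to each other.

30240

All circular seatings of 9 people number (8)! = 40320.
Seatings with Gus beside Cleo: treat them as a block with 2 internal orders, giving 2 × (7)! = 10080.
Subtracting, 40320 − 10080 = 30240.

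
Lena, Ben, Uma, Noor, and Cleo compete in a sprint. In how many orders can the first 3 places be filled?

This is an ordered selection of 3 from 5: P(5,3).
That gives 5 × 4 × 3 = 60.

60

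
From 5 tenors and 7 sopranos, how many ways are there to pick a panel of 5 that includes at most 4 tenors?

791

Split by how many tenors are chosen (0 through 4).
Sum: C(5,0)·C(7,5) + C(5,1)·C(7,4) + C(5,2)·C(7,3) + C(5,3)·C(7,2) + C(5,4)·C(7,1) = 21 + 175 + 350 + 210 + 35 = 791.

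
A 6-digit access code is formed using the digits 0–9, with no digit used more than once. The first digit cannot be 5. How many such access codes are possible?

The first digit has 10−1 = 9 choices (anything except 5).
The remaining 5 digits are filled from the other 9 symbols without repetition: 9 × 8 × 7 × 6 × 5 = 15120.
Total: 9 × 15120 = 136080.

136080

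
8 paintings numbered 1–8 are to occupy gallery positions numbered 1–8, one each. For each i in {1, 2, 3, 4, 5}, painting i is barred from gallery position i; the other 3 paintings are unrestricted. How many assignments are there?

21234

Let Aᵢ (for 1 ≤ i ≤ 5) be the placements that put painting i in its forbidden gallery position. Any j of these fix j positions, leaving (8−j)! ways to fill the rest, and there are C(5,j) ways to pick which j.
By inclusion–exclusion, the number of valid placements is Σ_{j=0}^{5} (−1)^j C(5,j)·(8−j)!.
Computing: 40320 − 25200 + 7200 − 1200 + 120 − 6 = 21234.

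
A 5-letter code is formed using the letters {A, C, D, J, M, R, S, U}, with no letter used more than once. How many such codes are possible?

6720

With no repetition, fill the 5 letters in order: 8 choices, then 7, down to 4.
8 × 7 × 6 × 5 × 4 = 6720.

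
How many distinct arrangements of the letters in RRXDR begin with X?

4

With the first slot taken by X, it remains to arrange the other 4 letters (RRDR).
Those 4 letters have R appearing 3 times, giving (4)!/(3!) = 4.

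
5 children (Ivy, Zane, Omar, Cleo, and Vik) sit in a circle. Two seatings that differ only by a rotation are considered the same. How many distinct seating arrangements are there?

Around a circle, 5 distinct people have 5!/5 = (4)! = 24 rotationally distinct seatings.

24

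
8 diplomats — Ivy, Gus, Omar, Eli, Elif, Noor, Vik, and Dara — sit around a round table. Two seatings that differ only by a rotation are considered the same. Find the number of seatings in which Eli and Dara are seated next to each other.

Treat {Eli, Dara} as one unit (2 internal orders) and seat the resulting 7 units around the table: (6)! circular arrangements.
So 2 × (6)! = 2 × 720 = 1440.

1440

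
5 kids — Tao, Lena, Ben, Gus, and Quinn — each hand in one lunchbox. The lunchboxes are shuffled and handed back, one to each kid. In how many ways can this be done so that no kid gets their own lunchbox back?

44

Let Aᵢ be the assignments in which kid i gets their own lunchbox. We want the size of the complement of A₁∪…∪A_5.
By inclusion–exclusion this is Σ_{j=0}^{5} (−1)^j C(5,j)·(5−j)!.
Computing: 120 − 120 + 60 − 20 + 5 − 1 = 44.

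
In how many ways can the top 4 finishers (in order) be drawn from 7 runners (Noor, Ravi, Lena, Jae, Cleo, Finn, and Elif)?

This is an ordered selection of 4 from 7: P(7,4).
That gives 7 × 6 × 5 × 4 = 840.

840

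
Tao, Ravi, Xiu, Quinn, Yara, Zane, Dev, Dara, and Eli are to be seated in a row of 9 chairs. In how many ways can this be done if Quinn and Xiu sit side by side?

Glue Quinn and Xiu into one block (2 internal orders), leaving 8 units to arrange in a row.
That gives 2 × 8! = 2 × 40320 = 80640.

80640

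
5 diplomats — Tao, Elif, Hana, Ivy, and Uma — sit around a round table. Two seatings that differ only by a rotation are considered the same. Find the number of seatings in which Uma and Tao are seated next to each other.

Glue Uma and Tao into a block (2 internal orders). Seating 4 units around a circle gives (3)! arrangements.
So 2 × (3)! = 2 × 6 = 12.

12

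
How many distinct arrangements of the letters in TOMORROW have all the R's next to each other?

Treat the 2 copies of R as a single block. The multiset to arrange is then {RR, M, O, O, O, T, W}, 7 items in all.
That gives (7)!/(3!) = 840 arrangements.

840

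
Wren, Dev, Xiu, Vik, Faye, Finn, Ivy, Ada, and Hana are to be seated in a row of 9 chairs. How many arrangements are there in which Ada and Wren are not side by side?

There are 9! = 362880 arrangements in all. If Ada and Wren are adjacent, merging them into one block gives 2·(8)! = 80640 arrangements.
Complementary counting: 362880 − 80640 = 282240.

282240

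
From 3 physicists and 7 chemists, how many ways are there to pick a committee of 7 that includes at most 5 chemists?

98

Split by how many chemists are chosen (0 through 5).
Sum: C(7,0)·C(3,7) + C(7,1)·C(3,6) + C(7,2)·C(3,5) + C(7,3)·C(3,4) + C(7,4)·C(3,3) + C(7,5)·C(3,2) = 0 + 0 + 0 + 0 + 35 + 63 = 98.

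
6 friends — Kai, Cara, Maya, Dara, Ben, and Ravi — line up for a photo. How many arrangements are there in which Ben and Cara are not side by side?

480

There are 6! = 720 arrangements in all. If Ben and Cara are adjacent, merging them into one block gives 2·(5)! = 240 arrangements.
So 720 − 240 = 480 arrangements keep them apart.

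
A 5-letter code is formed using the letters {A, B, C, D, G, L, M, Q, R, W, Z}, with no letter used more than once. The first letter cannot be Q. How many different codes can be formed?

The first letter has 11−1 = 10 choices (anything except Q).
The remaining 4 letters are filled from the other 10 symbols without repetition: 10 × 9 × 8 × 7 = 5040.
Total: 10 × 5040 = 50400.

50400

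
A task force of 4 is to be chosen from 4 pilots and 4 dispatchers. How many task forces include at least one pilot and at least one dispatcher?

Total 4-person selections from all 8: C(8,4) = 70.
Selections missing a whole group: no pilots → C(4,4) = 1; no dispatchers → C(4,4) = 1.
Both groups omitted at once is impossible, so 70 − 2 = 68.

68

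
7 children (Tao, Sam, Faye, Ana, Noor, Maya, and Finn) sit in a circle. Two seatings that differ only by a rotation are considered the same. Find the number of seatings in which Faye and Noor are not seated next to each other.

480

Without the restriction there are (6)! = 720 seatings.
Those with Faye next to Noor: fuse the pair into one unit and seat 6 units around a circle — 2·(5)! = 240.
Subtracting, 720 − 240 = 480.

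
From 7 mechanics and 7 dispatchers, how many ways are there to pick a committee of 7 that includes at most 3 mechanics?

1716

Split by how many mechanics are chosen (0 through 3).
Sum: C(7,0)·C(7,7) + C(7,1)·C(7,6) + C(7,2)·C(7,5) + C(7,3)·C(7,4) = 1 + 49 + 441 + 1225 = 1716.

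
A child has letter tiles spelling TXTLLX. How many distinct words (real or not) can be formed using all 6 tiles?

The 6 letters of TXTLLX have repeats: L appearing twice, T appearing twice, and X appearing twice.
The number of distinct arrangements is 6!/(2!·2!·2!) = 720/8 = 90.

90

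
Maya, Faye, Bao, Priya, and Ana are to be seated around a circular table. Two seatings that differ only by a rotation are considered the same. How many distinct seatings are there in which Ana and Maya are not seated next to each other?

12

All circular seatings of 5 people number (4)! = 24.
Those with Ana next to Maya: fuse the pair into one unit and seat 4 units around a circle — 2·(3)! = 12.
Subtracting, 24 − 12 = 12.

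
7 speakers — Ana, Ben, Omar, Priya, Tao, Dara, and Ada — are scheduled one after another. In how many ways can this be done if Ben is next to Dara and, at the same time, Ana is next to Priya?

Treat {Ben,Dara} as one block (2 orders) and {Ana,Priya} as another (2 orders).
That leaves 5 units to arrange: 2 × 2 × 5! = 4 × 120 = 480.

480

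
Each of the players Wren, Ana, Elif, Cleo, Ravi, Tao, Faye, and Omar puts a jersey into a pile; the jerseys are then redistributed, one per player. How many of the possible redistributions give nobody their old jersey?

14833

This is the derangement count D_8: permutations of 8 items with no fixed point.
By inclusion–exclusion this is Σ_{j=0}^{8} (−1)^j C(8,j)·(8−j)!.
Computing: 40320 − 40320 + 20160 − 6720 + 1680 − 336 + 56 − 8 + 1 = 14833.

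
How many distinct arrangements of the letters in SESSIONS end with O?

210

Fix O in the last position and arrange the remaining 7 letters.
Those 7 letters have S appearing 4 times, giving (7)!/(4!) = 210.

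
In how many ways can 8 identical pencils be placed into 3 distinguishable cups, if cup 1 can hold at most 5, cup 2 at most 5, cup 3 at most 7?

32

By stars and bars, unrestricted non-negative solutions to x_1+…+x_3 = 8 number C(8+2,2) = 45.
Subtract solutions that violate a single cap (substitute x_i' = x_i − (cap_i+1)): x_1 ≥ 6 gives C(4,2) = 6; x_2 ≥ 6 gives C(4,2) = 6; x_3 ≥ 8 gives C(2,2) = 1. Together 13.
No two caps can be exceeded simultaneously, so the pair terms are all 0.
By inclusion–exclusion the count is 45 − 13 + 0 = 32.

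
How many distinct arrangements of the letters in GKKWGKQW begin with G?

420

With the first slot taken by G, it remains to arrange the other 7 letters (KKWGKQW).
Those 7 letters have K appearing 3 times and W appearing twice, giving (7)!/(3!·2!) = 420.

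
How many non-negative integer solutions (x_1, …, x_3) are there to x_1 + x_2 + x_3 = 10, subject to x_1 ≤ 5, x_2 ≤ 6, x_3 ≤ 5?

Without the upper bounds there are C(12,2) = 66 ways to split 10 among 3 variables.
Subtract solutions that violate a single cap (substitute x_i' = x_i − (cap_i+1)): x_1 ≥ 6 gives C(6,2) = 15; x_2 ≥ 7 gives C(5,2) = 10; x_3 ≥ 6 gives C(6,2) = 15. Together 40.
No two caps can be exceeded simultaneously, so the pair terms are all 0.
By inclusion–exclusion the count is 66 − 40 + 0 = 26.

26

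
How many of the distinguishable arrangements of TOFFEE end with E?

Fix E in the last position and arrange the remaining 5 letters.
Those 5 letters have F appearing twice, giving (5)!/(2!) = 60.

60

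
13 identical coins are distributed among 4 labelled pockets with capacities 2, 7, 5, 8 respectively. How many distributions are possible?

112

Without the upper bounds there are C(16,3) = 560 ways to split 13 among 4 pockets.
Subtract solutions that violate a single cap (substitute x_i' = x_i − (cap_i+1)): x_1 ≥ 3 gives C(13,3) = 286; x_2 ≥ 8 gives C(8,3) = 56; x_3 ≥ 6 gives C(10,3) = 120; x_4 ≥ 9 gives C(7,3) = 35. Together 497.
Add back pairs where two caps are both exceeded: 10 + 35 + 4 + 0 + 0 + 0 = 49.
By inclusion–exclusion the count is 560 − 497 + 49 = 112.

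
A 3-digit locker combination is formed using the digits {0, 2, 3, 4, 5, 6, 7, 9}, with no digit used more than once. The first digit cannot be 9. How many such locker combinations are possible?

The first digit has 8−1 = 7 choices (anything except 9).
The remaining 2 digits are filled from the other 7 symbols without repetition: 7 × 6 = 42.
Total: 7 × 42 = 294.

294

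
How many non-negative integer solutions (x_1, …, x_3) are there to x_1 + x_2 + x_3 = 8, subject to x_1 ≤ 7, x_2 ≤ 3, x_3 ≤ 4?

Without the upper bounds there are C(10,2) = 45 ways to split 8 among 3 variables.
Subtract solutions that violate a single cap (substitute x_i' = x_i − (cap_i+1)): x_1 ≥ 8 gives C(2,2) = 1; x_2 ≥ 4 gives C(6,2) = 15; x_3 ≥ 5 gives C(5,2) = 10. Together 26.
No two caps can be exceeded simultaneously, so the pair terms are all 0.
By inclusion–exclusion the count is 45 − 26 + 0 = 19.

19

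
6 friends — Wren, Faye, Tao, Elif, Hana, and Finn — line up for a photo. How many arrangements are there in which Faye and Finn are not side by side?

Of the 6! = 720 arrangements, those with Faye and Finn adjacent number 2 × 5! = 240 (treat the pair as a block with 2 internal orders).
Complementary counting: 720 − 240 = 480.

480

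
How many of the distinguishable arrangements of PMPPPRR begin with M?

15

With the first slot taken by M, it remains to arrange the other 6 letters (PPPPRR).
Those 6 letters have P appearing 4 times and R appearing twice, giving (6)!/(4!·2!) = 15.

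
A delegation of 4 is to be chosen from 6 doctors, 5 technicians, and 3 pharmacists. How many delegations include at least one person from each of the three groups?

495

With no constraint there are C(14,4) = 1001 possible selections.
Subtract selections that omit an entire group: no doctors → C(8,4) = 70; no technicians → C(9,4) = 126; no pharmacists → C(11,4) = 330.
Add back selections omitting two groups (i.e. drawn from a single group): C(6,4) + C(5,4) + C(3,4) = 20.
By inclusion–exclusion: 1001 − 526 + 20 = 495.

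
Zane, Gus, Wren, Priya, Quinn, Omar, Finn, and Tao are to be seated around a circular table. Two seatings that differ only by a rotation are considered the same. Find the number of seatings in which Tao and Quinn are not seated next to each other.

3600

All circular seatings of 8 people number (7)! = 5040.
Seatings with Tao beside Quinn: treat them as a block with 2 internal orders, giving 2 × (6)! = 1440.
Subtracting, 5040 − 1440 = 3600.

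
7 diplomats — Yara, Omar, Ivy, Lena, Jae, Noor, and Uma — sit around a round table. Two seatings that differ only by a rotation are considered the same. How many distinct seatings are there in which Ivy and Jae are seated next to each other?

Glue Ivy and Jae into a block (2 internal orders). Seating 6 units around a circle gives (5)! arrangements.
So 2 × (5)! = 2 × 120 = 240.

240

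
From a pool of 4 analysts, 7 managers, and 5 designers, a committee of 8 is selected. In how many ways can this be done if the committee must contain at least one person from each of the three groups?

With no constraint there are C(16,8) = 12870 possible selections.
Selections missing a whole group: no analysts → C(12,8) = 495; no managers → C(9,8) = 9; no designers → C(11,8) = 165.
Add back selections omitting two groups (i.e. drawn from a single group): C(4,8) + C(7,8) + C(5,8) = 0.
By inclusion–exclusion: 12870 − 669 + 0 = 12201.

12201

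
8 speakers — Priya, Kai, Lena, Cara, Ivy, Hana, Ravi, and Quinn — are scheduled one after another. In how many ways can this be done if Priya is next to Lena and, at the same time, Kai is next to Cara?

Treat {Priya,Lena} as one block (2 orders) and {Kai,Cara} as another (2 orders).
That leaves 6 units to arrange: 2 × 2 × 6! = 4 × 720 = 2880.

2880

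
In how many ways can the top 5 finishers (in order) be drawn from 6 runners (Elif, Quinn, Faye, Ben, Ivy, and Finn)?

720

This is an ordered selection of 5 from 6: P(6,5).
That gives 6 × 5 × 4 × 3 × 2 = 720.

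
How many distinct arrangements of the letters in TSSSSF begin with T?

With the first slot taken by T, it remains to arrange the other 5 letters (SSSSF).
Those 5 letters have S appearing 4 times, giving (5)!/(4!) = 5.

5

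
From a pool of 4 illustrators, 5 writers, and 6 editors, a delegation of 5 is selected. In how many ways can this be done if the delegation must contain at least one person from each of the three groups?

Unrestricted: C(15,5) = 3003 ways to pick any 5 of the 15.
Subtract selections that omit an entire group: no illustrators → C(11,5) = 462; no writers → C(10,5) = 252; no editors → C(9,5) = 126.
Add back selections omitting two groups (i.e. drawn from a single group): C(4,5) + C(5,5) + C(6,5) = 7.
By inclusion–exclusion: 3003 − 840 + 7 = 2170.

2170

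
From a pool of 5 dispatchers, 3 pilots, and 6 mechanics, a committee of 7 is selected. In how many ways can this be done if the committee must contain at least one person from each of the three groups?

Total 7-person selections from all 14: C(14,7) = 3432.
Subtract selections that omit an entire group: no dispatchers → C(9,7) = 36; no pilots → C(11,7) = 330; no mechanics → C(8,7) = 8.
Add back selections omitting two groups (i.e. drawn from a single group): C(5,7) + C(3,7) + C(6,7) = 0.
By inclusion–exclusion: 3432 − 374 + 0 = 3058.

3058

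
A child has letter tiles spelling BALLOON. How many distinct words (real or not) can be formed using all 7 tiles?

BALLOON has 7 letters with L appearing twice and O appearing twice.
The number of distinct arrangements is 7!/(2!·2!) = 5040/4 = 1260.

1260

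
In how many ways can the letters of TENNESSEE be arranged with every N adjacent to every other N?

840

Treat the 2 copies of N as a single block. The multiset to arrange is then {NN, E, E, E, E, S, S, T}, 8 items in all.
That gives (8)!/(4!·2!) = 840 arrangements.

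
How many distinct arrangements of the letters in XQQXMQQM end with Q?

210

Fix Q in the last position and arrange the remaining 7 letters.
Those 7 letters have M appearing twice, Q appearing 3 times, and X appearing twice, giving (7)!/(3!·2!·2!) = 210.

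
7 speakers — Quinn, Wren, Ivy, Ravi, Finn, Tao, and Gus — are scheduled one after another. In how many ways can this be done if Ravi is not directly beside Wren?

There are 7! = 5040 arrangements in all. If Ravi and Wren are adjacent, merging them into one block gives 2·(6)! = 1440 arrangements.
Complementary counting: 5040 − 1440 = 3600.

3600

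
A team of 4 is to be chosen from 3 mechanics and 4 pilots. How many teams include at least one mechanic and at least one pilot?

Unrestricted: C(7,4) = 35 ways to pick any 4 of the 7.
Subtract selections that omit an entire group: no mechanics → C(4,4) = 1; no pilots → C(3,4) = 0.
Both groups omitted at once is impossible, so 35 − 1 = 34.

34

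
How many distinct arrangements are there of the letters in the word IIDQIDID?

280

IIDQIDID has 8 letters with D appearing 3 times and I appearing 4 times.
So there are 8! / (4!·3!) = 280 distinguishable arrangements.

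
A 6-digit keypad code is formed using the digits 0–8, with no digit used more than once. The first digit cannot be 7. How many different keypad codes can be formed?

53760

The first digit has 9−1 = 8 choices (anything except 7).
The remaining 5 digits are filled from the other 8 symbols without repetition: 8 × 7 × 6 × 5 × 4 = 6720.
Total: 8 × 6720 = 53760.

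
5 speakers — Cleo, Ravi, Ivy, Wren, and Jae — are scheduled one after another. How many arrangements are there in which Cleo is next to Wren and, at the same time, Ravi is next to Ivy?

24

Treat {Cleo,Wren} as one block (2 orders) and {Ravi,Ivy} as another (2 orders).
That leaves 3 units to arrange: 2 × 2 × 3! = 4 × 6 = 24.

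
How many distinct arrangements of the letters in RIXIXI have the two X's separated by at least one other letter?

Total arrangements of RIXIXI: 6!/(3!·2!) = 60.
If the two X's are adjacent, glue them into one block, leaving 5 items to arrange: (5)!/(3!) = 20 ways.
Hence 60 − 20 = 40.

40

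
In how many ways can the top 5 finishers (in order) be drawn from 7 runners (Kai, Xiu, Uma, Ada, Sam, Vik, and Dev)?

There are 7 choices for 1st place, 6 for 2nd, and so on down to 3 for position 5.
That gives 7 × 6 × 5 × 4 × 3 = 2520.

2520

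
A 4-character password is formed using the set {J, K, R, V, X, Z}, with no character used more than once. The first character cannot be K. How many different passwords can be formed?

300

The first character has 6−1 = 5 choices (anything except K).
The remaining 3 characters are filled from the other 5 symbols without repetition: 5 × 4 × 3 = 60.
Total: 5 × 60 = 300.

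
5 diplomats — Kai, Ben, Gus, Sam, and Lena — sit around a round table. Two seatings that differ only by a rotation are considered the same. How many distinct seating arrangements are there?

24

Fix one person's seat to break rotational symmetry; the remaining 4 people can be arranged in (4)! = 24 ways.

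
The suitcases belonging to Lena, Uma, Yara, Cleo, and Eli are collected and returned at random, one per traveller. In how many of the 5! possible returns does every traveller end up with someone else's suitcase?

Count assignments avoiding every fixed point. For any j of the 5 travellers fixed to their own suitcase, the other 5−j can be arranged in (5−j)! ways.
By inclusion–exclusion this is Σ_{j=0}^{5} (−1)^j C(5,j)·(5−j)!.
Computing: 120 − 120 + 60 − 20 + 5 − 1 = 44.

44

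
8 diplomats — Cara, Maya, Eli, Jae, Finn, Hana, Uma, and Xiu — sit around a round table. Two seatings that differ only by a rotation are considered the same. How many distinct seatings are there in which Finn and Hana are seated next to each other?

1440

Glue Finn and Hana into a block (2 internal orders). Seating 7 units around a circle gives (6)! arrangements.
So 2 × (6)! = 2 × 720 = 1440.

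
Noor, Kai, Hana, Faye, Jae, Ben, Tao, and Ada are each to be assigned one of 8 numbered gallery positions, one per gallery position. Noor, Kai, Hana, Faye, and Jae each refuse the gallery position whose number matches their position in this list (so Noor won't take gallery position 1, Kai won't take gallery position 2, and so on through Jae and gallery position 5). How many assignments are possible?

Let Aᵢ (for 1 ≤ i ≤ 5) be the placements that put person i in their forbidden gallery position. Any j of these fix j positions, leaving (8−j)! ways to fill the rest, and there are C(5,j) ways to pick which j.
By inclusion–exclusion, the number of valid placements is Σ_{j=0}^{5} (−1)^j C(5,j)·(8−j)!.
Computing: 40320 − 25200 + 7200 − 1200 + 120 − 6 = 21234.

21234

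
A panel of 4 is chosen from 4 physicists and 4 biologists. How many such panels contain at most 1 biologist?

Split by how many biologists are chosen (0 through 1).
Sum: C(4,0)·C(4,4) + C(4,1)·C(4,3) = 1 + 16 = 17.

17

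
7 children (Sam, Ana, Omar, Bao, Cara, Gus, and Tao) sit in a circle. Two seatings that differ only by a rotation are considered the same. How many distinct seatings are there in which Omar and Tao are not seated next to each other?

480

All circular seatings of 7 people number (6)! = 720.
Those with Omar next to Tao: fuse the pair into one unit and seat 6 units around a circle — 2·(5)! = 240.
Subtracting, 720 − 240 = 480.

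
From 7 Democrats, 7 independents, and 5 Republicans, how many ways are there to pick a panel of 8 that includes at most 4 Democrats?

70488

Split by how many Democrats are chosen (0 through 4).
Sum: C(7,0)·C(12,8) + C(7,1)·C(12,7) + C(7,2)·C(12,6) + C(7,3)·C(12,5) + C(7,4)·C(12,4) = 495 + 5544 + 19404 + 27720 + 17325 = 70488.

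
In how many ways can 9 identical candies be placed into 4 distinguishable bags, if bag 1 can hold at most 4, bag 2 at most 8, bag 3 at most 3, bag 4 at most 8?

128

By stars and bars, unrestricted non-negative solutions to x_1+…+x_4 = 9 number C(9+3,3) = 220.
Subtract solutions that violate a single cap (substitute x_i' = x_i − (cap_i+1)): x_1 ≥ 5 gives C(7,3) = 35; x_2 ≥ 9 gives C(3,3) = 1; x_3 ≥ 4 gives C(8,3) = 56; x_4 ≥ 9 gives C(3,3) = 1. Together 93.
Add back pairs where two caps are both exceeded: 0 + 1 + 0 + 0 + 0 + 0 = 1.
By inclusion–exclusion the count is 220 − 93 + 1 = 128.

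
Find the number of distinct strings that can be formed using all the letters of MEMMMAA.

105

The 7 letters of MEMMMAA have repeats: A appearing twice and M appearing 4 times.
The number of distinct arrangements is 7!/(4!·2!) = 5040/48 = 105.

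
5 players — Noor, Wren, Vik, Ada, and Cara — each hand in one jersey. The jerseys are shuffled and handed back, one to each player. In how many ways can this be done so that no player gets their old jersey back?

44

Count assignments avoiding every fixed point. For any j of the 5 players fixed to their old jersey, the other 5−j can be arranged in (5−j)! ways.
By inclusion–exclusion this is Σ_{j=0}^{5} (−1)^j C(5,j)·(5−j)!.
Computing: 120 − 120 + 60 − 20 + 5 − 1 = 44.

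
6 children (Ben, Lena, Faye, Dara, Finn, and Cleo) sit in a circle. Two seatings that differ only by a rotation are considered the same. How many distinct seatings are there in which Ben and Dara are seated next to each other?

48

Treat {Ben, Dara} as one unit (2 internal orders) and seat the resulting 5 units around the table: (4)! circular arrangements.
So 2 × (4)! = 2 × 24 = 48.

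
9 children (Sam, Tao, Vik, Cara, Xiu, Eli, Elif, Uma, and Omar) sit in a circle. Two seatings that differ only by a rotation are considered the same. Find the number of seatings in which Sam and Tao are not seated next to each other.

Without the restriction there are (8)! = 40320 seatings.
Those with Sam next to Tao: fuse the pair into one unit and seat 8 units around a circle — 2·(7)! = 10080.
Subtracting, 40320 − 10080 = 30240.

30240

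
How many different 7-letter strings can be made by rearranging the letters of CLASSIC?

CLASSIC has 7 letters with C appearing twice and S appearing twice.
So there are 7! / (2!·2!) = 1260 distinguishable arrangements.

1260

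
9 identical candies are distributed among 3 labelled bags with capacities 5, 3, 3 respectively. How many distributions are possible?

6

Without the upper bounds there are C(11,2) = 55 ways to split 9 among 3 bags.
Subtract solutions that violate a single cap (substitute x_i' = x_i − (cap_i+1)): x_1 ≥ 6 gives C(5,2) = 10; x_2 ≥ 4 gives C(7,2) = 21; x_3 ≥ 4 gives C(7,2) = 21. Together 52.
Add back pairs where two caps are both exceeded: 0 + 0 + 3 = 3.
By inclusion–exclusion the count is 55 − 52 + 3 = 6.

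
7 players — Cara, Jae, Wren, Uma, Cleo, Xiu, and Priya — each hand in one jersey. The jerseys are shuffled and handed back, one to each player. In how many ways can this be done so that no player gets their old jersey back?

Count assignments avoiding every fixed point. For any j of the 7 players fixed to their old jersey, the other 7−j can be arranged in (7−j)! ways.
By inclusion–exclusion this is Σ_{j=0}^{7} (−1)^j C(7,j)·(7−j)!.
Computing: 5040 − 5040 + 2520 − 840 + 210 − 42 + 7 − 1 = 1854.

1854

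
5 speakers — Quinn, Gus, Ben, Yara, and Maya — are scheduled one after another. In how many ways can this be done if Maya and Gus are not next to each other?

Of the 5! = 120 arrangements, those with Maya and Gus adjacent number 2 × 4! = 48 (treat the pair as a block with 2 internal orders).
Complementary counting: 120 − 48 = 72.

72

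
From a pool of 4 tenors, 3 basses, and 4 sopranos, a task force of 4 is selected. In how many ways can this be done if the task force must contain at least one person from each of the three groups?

192

With no constraint there are C(11,4) = 330 possible selections.
Selections missing a whole group: no tenors → C(7,4) = 35; no basses → C(8,4) = 70; no sopranos → C(7,4) = 35.
Add back selections omitting two groups (i.e. drawn from a single group): C(4,4) + C(3,4) + C(4,4) = 2.
By inclusion–exclusion: 330 − 140 + 2 = 192.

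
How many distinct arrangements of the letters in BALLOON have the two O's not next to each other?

Total arrangements of BALLOON: 7!/(2!·2!) = 1260.
Arrangements with the O's together: treat OO as one letter, giving (6)!/(2!) = 360.
Subtracting, 1260 − 360 = 900 arrangements keep the O's apart.

900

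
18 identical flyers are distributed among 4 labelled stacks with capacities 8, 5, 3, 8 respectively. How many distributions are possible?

By stars and bars, unrestricted non-negative solutions to x_1+…+x_4 = 18 number C(18+3,3) = 1330.
Subtract solutions that violate a single cap (substitute x_i' = x_i − (cap_i+1)): x_1 ≥ 9 gives C(12,3) = 220; x_2 ≥ 6 gives C(15,3) = 455; x_3 ≥ 4 gives C(17,3) = 680; x_4 ≥ 9 gives C(12,3) = 220. Together 1575.
Add back pairs where two caps are both exceeded: 20 + 56 + 1 + 165 + 20 + 56 = 318.
By inclusion–exclusion the count is 1330 − 1575 + 318 = 73.

73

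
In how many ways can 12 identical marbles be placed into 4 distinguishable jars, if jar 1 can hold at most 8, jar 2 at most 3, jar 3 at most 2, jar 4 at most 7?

By stars and bars, unrestricted non-negative solutions to x_1+…+x_4 = 12 number C(12+3,3) = 455.
Subtract solutions that violate a single cap (substitute x_i' = x_i − (cap_i+1)): x_1 ≥ 9 gives C(6,3) = 20; x_2 ≥ 4 gives C(11,3) = 165; x_3 ≥ 3 gives C(12,3) = 220; x_4 ≥ 8 gives C(7,3) = 35. Together 440.
Add back pairs where two caps are both exceeded: 0 + 1 + 0 + 56 + 1 + 4 = 62.
By inclusion–exclusion the count is 455 − 440 + 62 = 77.

77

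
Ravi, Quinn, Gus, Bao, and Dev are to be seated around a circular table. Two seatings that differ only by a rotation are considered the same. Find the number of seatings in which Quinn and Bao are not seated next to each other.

12

Without the restriction there are (4)! = 24 seatings.
Those with Quinn next to Bao: fuse the pair into one unit and seat 4 units around a circle — 2·(3)! = 12.
Subtracting, 24 − 12 = 12.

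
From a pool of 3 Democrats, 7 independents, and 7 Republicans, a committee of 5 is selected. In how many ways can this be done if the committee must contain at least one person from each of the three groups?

3724

With no constraint there are C(17,5) = 6188 possible selections.
Selections missing a whole group: no Democrats → C(14,5) = 2002; no independents → C(10,5) = 252; no Republicans → C(10,5) = 252.
Add back selections omitting two groups (i.e. drawn from a single group): C(3,5) + C(7,5) + C(7,5) = 42.
By inclusion–exclusion: 6188 − 2506 + 42 = 3724.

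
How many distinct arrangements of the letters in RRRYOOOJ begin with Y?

140

Fix Y in the first position and arrange the remaining 7 letters.
Those 7 letters have O appearing 3 times and R appearing 3 times, giving (7)!/(3!·3!) = 140.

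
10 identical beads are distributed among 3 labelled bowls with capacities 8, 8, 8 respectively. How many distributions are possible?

Ignoring the caps, the number of non-negative solutions to x_1+…+x_3 = 10 is C(12,2) = 66.
Subtract solutions that violate a single cap (substitute x_i' = x_i − (cap_i+1)): x_1 ≥ 9 gives C(3,2) = 3; x_2 ≥ 9 gives C(3,2) = 3; x_3 ≥ 9 gives C(3,2) = 3. Together 9.
No two caps can be exceeded simultaneously, so the pair terms are all 0.
By inclusion–exclusion the count is 66 − 9 + 0 = 57.

57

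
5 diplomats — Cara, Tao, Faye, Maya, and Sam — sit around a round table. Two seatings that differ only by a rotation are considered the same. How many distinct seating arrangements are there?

24

Around a circle, 5 distinct people have 5!/5 = (4)! = 24 rotationally distinct seatings.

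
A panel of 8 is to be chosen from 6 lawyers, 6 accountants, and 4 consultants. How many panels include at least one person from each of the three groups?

12285

Unrestricted: C(16,8) = 12870 ways to pick any 8 of the 16.
Selections missing a whole group: no lawyers → C(10,8) = 45; no accountants → C(10,8) = 45; no consultants → C(12,8) = 495.
Add back selections omitting two groups (i.e. drawn from a single group): C(6,8) + C(6,8) + C(4,8) = 0.
By inclusion–exclusion: 12870 − 585 + 0 = 12285.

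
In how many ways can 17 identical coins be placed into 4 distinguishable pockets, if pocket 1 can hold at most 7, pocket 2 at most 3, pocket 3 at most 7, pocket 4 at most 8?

128

Ignoring the caps, the number of non-negative solutions to x_1+…+x_4 = 17 is C(20,3) = 1140.
Subtract solutions that violate a single cap (substitute x_i' = x_i − (cap_i+1)): x_1 ≥ 8 gives C(12,3) = 220; x_2 ≥ 4 gives C(16,3) = 560; x_3 ≥ 8 gives C(12,3) = 220; x_4 ≥ 9 gives C(11,3) = 165. Together 1165.
Add back pairs where two caps are both exceeded: 56 + 4 + 1 + 56 + 35 + 1 = 153.
By inclusion–exclusion the count is 1140 − 1165 + 153 = 128.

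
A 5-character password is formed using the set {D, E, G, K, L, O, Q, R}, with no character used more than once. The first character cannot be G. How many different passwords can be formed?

5880

The first character has 8−1 = 7 choices (anything except G).
The remaining 4 characters are filled from the other 7 symbols without repetition: 7 × 6 × 5 × 4 = 840.
Total: 7 × 840 = 5880.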